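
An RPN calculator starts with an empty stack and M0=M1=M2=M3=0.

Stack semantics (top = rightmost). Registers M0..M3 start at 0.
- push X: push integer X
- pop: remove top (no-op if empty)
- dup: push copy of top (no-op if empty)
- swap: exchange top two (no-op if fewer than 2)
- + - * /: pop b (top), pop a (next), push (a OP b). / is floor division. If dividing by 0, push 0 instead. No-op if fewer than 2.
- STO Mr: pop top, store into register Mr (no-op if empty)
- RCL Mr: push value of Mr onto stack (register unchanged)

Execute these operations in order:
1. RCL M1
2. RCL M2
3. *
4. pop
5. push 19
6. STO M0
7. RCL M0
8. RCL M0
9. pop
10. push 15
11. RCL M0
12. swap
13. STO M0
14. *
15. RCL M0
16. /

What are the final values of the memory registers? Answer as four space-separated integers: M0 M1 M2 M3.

Answer: 15 0 0 0

Derivation:
After op 1 (RCL M1): stack=[0] mem=[0,0,0,0]
After op 2 (RCL M2): stack=[0,0] mem=[0,0,0,0]
After op 3 (*): stack=[0] mem=[0,0,0,0]
After op 4 (pop): stack=[empty] mem=[0,0,0,0]
After op 5 (push 19): stack=[19] mem=[0,0,0,0]
After op 6 (STO M0): stack=[empty] mem=[19,0,0,0]
After op 7 (RCL M0): stack=[19] mem=[19,0,0,0]
After op 8 (RCL M0): stack=[19,19] mem=[19,0,0,0]
After op 9 (pop): stack=[19] mem=[19,0,0,0]
After op 10 (push 15): stack=[19,15] mem=[19,0,0,0]
After op 11 (RCL M0): stack=[19,15,19] mem=[19,0,0,0]
After op 12 (swap): stack=[19,19,15] mem=[19,0,0,0]
After op 13 (STO M0): stack=[19,19] mem=[15,0,0,0]
After op 14 (*): stack=[361] mem=[15,0,0,0]
After op 15 (RCL M0): stack=[361,15] mem=[15,0,0,0]
After op 16 (/): stack=[24] mem=[15,0,0,0]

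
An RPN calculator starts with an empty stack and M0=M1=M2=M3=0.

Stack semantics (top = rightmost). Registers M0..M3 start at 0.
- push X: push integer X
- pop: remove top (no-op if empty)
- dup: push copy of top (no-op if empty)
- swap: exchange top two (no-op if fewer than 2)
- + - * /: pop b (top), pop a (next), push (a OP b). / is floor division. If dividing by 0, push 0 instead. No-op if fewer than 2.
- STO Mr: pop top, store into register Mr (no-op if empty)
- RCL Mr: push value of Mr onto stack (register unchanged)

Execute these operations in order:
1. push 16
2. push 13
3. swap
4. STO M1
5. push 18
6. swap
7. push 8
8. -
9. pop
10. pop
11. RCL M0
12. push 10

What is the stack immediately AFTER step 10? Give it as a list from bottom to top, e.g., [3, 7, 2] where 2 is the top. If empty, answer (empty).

After op 1 (push 16): stack=[16] mem=[0,0,0,0]
After op 2 (push 13): stack=[16,13] mem=[0,0,0,0]
After op 3 (swap): stack=[13,16] mem=[0,0,0,0]
After op 4 (STO M1): stack=[13] mem=[0,16,0,0]
After op 5 (push 18): stack=[13,18] mem=[0,16,0,0]
After op 6 (swap): stack=[18,13] mem=[0,16,0,0]
After op 7 (push 8): stack=[18,13,8] mem=[0,16,0,0]
After op 8 (-): stack=[18,5] mem=[0,16,0,0]
After op 9 (pop): stack=[18] mem=[0,16,0,0]
After op 10 (pop): stack=[empty] mem=[0,16,0,0]

(empty)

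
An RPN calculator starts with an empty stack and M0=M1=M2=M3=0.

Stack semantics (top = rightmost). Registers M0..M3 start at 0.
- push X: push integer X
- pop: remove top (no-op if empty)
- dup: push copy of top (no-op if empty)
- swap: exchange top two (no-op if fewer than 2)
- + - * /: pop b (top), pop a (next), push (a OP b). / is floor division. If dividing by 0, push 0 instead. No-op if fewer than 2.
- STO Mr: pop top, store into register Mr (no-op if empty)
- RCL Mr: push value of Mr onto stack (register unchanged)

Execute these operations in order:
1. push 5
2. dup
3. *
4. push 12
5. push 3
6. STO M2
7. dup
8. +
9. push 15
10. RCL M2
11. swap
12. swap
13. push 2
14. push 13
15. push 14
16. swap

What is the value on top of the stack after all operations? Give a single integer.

Answer: 13

Derivation:
After op 1 (push 5): stack=[5] mem=[0,0,0,0]
After op 2 (dup): stack=[5,5] mem=[0,0,0,0]
After op 3 (*): stack=[25] mem=[0,0,0,0]
After op 4 (push 12): stack=[25,12] mem=[0,0,0,0]
After op 5 (push 3): stack=[25,12,3] mem=[0,0,0,0]
After op 6 (STO M2): stack=[25,12] mem=[0,0,3,0]
After op 7 (dup): stack=[25,12,12] mem=[0,0,3,0]
After op 8 (+): stack=[25,24] mem=[0,0,3,0]
After op 9 (push 15): stack=[25,24,15] mem=[0,0,3,0]
After op 10 (RCL M2): stack=[25,24,15,3] mem=[0,0,3,0]
After op 11 (swap): stack=[25,24,3,15] mem=[0,0,3,0]
After op 12 (swap): stack=[25,24,15,3] mem=[0,0,3,0]
After op 13 (push 2): stack=[25,24,15,3,2] mem=[0,0,3,0]
After op 14 (push 13): stack=[25,24,15,3,2,13] mem=[0,0,3,0]
After op 15 (push 14): stack=[25,24,15,3,2,13,14] mem=[0,0,3,0]
After op 16 (swap): stack=[25,24,15,3,2,14,13] mem=[0,0,3,0]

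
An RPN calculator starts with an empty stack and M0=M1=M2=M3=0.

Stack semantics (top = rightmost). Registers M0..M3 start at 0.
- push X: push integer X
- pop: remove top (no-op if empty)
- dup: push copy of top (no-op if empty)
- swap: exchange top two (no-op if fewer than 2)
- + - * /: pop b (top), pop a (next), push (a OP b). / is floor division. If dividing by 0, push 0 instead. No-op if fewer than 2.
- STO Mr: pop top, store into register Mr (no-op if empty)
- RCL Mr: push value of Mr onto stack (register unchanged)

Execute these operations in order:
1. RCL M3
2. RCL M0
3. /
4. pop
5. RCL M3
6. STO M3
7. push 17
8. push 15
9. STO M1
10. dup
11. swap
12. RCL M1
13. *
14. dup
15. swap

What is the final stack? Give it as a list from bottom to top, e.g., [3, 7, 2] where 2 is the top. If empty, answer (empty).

Answer: [17, 255, 255]

Derivation:
After op 1 (RCL M3): stack=[0] mem=[0,0,0,0]
After op 2 (RCL M0): stack=[0,0] mem=[0,0,0,0]
After op 3 (/): stack=[0] mem=[0,0,0,0]
After op 4 (pop): stack=[empty] mem=[0,0,0,0]
After op 5 (RCL M3): stack=[0] mem=[0,0,0,0]
After op 6 (STO M3): stack=[empty] mem=[0,0,0,0]
After op 7 (push 17): stack=[17] mem=[0,0,0,0]
After op 8 (push 15): stack=[17,15] mem=[0,0,0,0]
After op 9 (STO M1): stack=[17] mem=[0,15,0,0]
After op 10 (dup): stack=[17,17] mem=[0,15,0,0]
After op 11 (swap): stack=[17,17] mem=[0,15,0,0]
After op 12 (RCL M1): stack=[17,17,15] mem=[0,15,0,0]
After op 13 (*): stack=[17,255] mem=[0,15,0,0]
After op 14 (dup): stack=[17,255,255] mem=[0,15,0,0]
After op 15 (swap): stack=[17,255,255] mem=[0,15,0,0]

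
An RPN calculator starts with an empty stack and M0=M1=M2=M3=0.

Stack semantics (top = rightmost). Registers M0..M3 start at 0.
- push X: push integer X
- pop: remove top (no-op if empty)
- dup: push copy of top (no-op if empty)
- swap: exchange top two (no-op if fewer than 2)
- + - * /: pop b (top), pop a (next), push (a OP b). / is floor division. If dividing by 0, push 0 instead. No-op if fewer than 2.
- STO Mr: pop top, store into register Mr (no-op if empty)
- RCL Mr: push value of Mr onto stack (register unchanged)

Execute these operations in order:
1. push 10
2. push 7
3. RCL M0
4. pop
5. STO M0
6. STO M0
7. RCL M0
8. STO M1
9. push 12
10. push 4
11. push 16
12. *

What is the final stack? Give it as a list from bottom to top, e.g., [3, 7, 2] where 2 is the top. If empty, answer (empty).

Answer: [12, 64]

Derivation:
After op 1 (push 10): stack=[10] mem=[0,0,0,0]
After op 2 (push 7): stack=[10,7] mem=[0,0,0,0]
After op 3 (RCL M0): stack=[10,7,0] mem=[0,0,0,0]
After op 4 (pop): stack=[10,7] mem=[0,0,0,0]
After op 5 (STO M0): stack=[10] mem=[7,0,0,0]
After op 6 (STO M0): stack=[empty] mem=[10,0,0,0]
After op 7 (RCL M0): stack=[10] mem=[10,0,0,0]
After op 8 (STO M1): stack=[empty] mem=[10,10,0,0]
After op 9 (push 12): stack=[12] mem=[10,10,0,0]
After op 10 (push 4): stack=[12,4] mem=[10,10,0,0]
After op 11 (push 16): stack=[12,4,16] mem=[10,10,0,0]
After op 12 (*): stack=[12,64] mem=[10,10,0,0]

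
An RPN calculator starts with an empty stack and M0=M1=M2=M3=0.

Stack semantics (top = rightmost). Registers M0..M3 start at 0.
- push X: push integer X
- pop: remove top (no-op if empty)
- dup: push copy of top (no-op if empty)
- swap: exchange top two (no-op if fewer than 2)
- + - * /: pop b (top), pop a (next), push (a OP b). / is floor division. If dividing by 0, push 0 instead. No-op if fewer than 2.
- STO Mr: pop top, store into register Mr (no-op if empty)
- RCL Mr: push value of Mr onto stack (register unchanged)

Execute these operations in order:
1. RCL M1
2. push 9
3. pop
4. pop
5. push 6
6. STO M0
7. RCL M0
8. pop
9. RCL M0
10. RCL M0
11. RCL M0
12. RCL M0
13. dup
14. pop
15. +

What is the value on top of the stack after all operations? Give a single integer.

After op 1 (RCL M1): stack=[0] mem=[0,0,0,0]
After op 2 (push 9): stack=[0,9] mem=[0,0,0,0]
After op 3 (pop): stack=[0] mem=[0,0,0,0]
After op 4 (pop): stack=[empty] mem=[0,0,0,0]
After op 5 (push 6): stack=[6] mem=[0,0,0,0]
After op 6 (STO M0): stack=[empty] mem=[6,0,0,0]
After op 7 (RCL M0): stack=[6] mem=[6,0,0,0]
After op 8 (pop): stack=[empty] mem=[6,0,0,0]
After op 9 (RCL M0): stack=[6] mem=[6,0,0,0]
After op 10 (RCL M0): stack=[6,6] mem=[6,0,0,0]
After op 11 (RCL M0): stack=[6,6,6] mem=[6,0,0,0]
After op 12 (RCL M0): stack=[6,6,6,6] mem=[6,0,0,0]
After op 13 (dup): stack=[6,6,6,6,6] mem=[6,0,0,0]
After op 14 (pop): stack=[6,6,6,6] mem=[6,0,0,0]
After op 15 (+): stack=[6,6,12] mem=[6,0,0,0]

Answer: 12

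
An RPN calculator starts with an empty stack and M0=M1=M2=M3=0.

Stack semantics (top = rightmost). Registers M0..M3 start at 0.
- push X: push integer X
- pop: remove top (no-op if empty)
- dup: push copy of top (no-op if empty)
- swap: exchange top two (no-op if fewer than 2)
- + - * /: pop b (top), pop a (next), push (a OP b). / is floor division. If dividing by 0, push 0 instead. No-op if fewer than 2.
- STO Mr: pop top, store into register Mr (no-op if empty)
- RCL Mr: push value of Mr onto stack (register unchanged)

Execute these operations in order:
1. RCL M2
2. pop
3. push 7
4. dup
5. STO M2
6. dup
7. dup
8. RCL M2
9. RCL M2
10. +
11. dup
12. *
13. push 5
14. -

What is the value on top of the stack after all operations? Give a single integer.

Answer: 191

Derivation:
After op 1 (RCL M2): stack=[0] mem=[0,0,0,0]
After op 2 (pop): stack=[empty] mem=[0,0,0,0]
After op 3 (push 7): stack=[7] mem=[0,0,0,0]
After op 4 (dup): stack=[7,7] mem=[0,0,0,0]
After op 5 (STO M2): stack=[7] mem=[0,0,7,0]
After op 6 (dup): stack=[7,7] mem=[0,0,7,0]
After op 7 (dup): stack=[7,7,7] mem=[0,0,7,0]
After op 8 (RCL M2): stack=[7,7,7,7] mem=[0,0,7,0]
After op 9 (RCL M2): stack=[7,7,7,7,7] mem=[0,0,7,0]
After op 10 (+): stack=[7,7,7,14] mem=[0,0,7,0]
After op 11 (dup): stack=[7,7,7,14,14] mem=[0,0,7,0]
After op 12 (*): stack=[7,7,7,196] mem=[0,0,7,0]
After op 13 (push 5): stack=[7,7,7,196,5] mem=[0,0,7,0]
After op 14 (-): stack=[7,7,7,191] mem=[0,0,7,0]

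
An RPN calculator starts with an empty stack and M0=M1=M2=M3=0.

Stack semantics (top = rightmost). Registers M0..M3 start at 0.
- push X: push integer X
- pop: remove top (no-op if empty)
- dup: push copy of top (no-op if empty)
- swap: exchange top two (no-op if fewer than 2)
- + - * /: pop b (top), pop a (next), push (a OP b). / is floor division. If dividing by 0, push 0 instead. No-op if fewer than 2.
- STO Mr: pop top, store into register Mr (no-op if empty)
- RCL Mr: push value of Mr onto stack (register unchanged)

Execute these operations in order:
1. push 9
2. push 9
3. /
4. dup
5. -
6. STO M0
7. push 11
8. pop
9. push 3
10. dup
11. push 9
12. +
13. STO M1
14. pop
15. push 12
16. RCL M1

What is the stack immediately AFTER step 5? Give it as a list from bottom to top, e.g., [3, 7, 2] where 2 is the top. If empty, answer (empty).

After op 1 (push 9): stack=[9] mem=[0,0,0,0]
After op 2 (push 9): stack=[9,9] mem=[0,0,0,0]
After op 3 (/): stack=[1] mem=[0,0,0,0]
After op 4 (dup): stack=[1,1] mem=[0,0,0,0]
After op 5 (-): stack=[0] mem=[0,0,0,0]

[0]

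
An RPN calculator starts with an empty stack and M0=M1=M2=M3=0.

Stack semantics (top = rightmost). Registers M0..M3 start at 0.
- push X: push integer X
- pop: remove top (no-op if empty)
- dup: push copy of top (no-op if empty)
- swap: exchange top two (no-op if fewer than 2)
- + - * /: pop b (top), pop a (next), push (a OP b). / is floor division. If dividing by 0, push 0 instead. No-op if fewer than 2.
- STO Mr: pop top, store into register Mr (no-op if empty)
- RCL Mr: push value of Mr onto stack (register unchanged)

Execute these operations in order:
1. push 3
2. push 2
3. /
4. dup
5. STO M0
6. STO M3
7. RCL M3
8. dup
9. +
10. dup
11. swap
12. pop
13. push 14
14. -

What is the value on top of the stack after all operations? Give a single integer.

After op 1 (push 3): stack=[3] mem=[0,0,0,0]
After op 2 (push 2): stack=[3,2] mem=[0,0,0,0]
After op 3 (/): stack=[1] mem=[0,0,0,0]
After op 4 (dup): stack=[1,1] mem=[0,0,0,0]
After op 5 (STO M0): stack=[1] mem=[1,0,0,0]
After op 6 (STO M3): stack=[empty] mem=[1,0,0,1]
After op 7 (RCL M3): stack=[1] mem=[1,0,0,1]
After op 8 (dup): stack=[1,1] mem=[1,0,0,1]
After op 9 (+): stack=[2] mem=[1,0,0,1]
After op 10 (dup): stack=[2,2] mem=[1,0,0,1]
After op 11 (swap): stack=[2,2] mem=[1,0,0,1]
After op 12 (pop): stack=[2] mem=[1,0,0,1]
After op 13 (push 14): stack=[2,14] mem=[1,0,0,1]
After op 14 (-): stack=[-12] mem=[1,0,0,1]

Answer: -12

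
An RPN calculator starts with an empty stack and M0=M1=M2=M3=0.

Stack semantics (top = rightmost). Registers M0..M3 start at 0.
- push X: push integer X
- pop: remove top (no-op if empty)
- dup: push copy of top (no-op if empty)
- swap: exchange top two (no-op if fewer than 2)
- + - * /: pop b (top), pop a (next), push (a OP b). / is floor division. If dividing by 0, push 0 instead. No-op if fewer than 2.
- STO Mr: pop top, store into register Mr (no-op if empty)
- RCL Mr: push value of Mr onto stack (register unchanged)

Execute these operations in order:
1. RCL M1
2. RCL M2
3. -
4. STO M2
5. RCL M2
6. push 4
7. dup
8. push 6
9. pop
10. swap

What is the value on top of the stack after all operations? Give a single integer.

Answer: 4

Derivation:
After op 1 (RCL M1): stack=[0] mem=[0,0,0,0]
After op 2 (RCL M2): stack=[0,0] mem=[0,0,0,0]
After op 3 (-): stack=[0] mem=[0,0,0,0]
After op 4 (STO M2): stack=[empty] mem=[0,0,0,0]
After op 5 (RCL M2): stack=[0] mem=[0,0,0,0]
After op 6 (push 4): stack=[0,4] mem=[0,0,0,0]
After op 7 (dup): stack=[0,4,4] mem=[0,0,0,0]
After op 8 (push 6): stack=[0,4,4,6] mem=[0,0,0,0]
After op 9 (pop): stack=[0,4,4] mem=[0,0,0,0]
After op 10 (swap): stack=[0,4,4] mem=[0,0,0,0]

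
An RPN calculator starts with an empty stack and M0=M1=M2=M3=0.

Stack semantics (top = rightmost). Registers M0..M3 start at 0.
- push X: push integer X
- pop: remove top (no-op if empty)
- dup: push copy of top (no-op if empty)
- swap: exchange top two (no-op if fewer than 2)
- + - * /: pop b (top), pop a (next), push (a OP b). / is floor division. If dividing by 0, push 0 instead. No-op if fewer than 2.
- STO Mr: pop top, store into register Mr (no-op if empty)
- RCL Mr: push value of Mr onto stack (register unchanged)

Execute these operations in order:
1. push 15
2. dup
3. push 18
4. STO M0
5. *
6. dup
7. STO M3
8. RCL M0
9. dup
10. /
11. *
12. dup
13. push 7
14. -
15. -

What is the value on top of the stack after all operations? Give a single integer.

After op 1 (push 15): stack=[15] mem=[0,0,0,0]
After op 2 (dup): stack=[15,15] mem=[0,0,0,0]
After op 3 (push 18): stack=[15,15,18] mem=[0,0,0,0]
After op 4 (STO M0): stack=[15,15] mem=[18,0,0,0]
After op 5 (*): stack=[225] mem=[18,0,0,0]
After op 6 (dup): stack=[225,225] mem=[18,0,0,0]
After op 7 (STO M3): stack=[225] mem=[18,0,0,225]
After op 8 (RCL M0): stack=[225,18] mem=[18,0,0,225]
After op 9 (dup): stack=[225,18,18] mem=[18,0,0,225]
After op 10 (/): stack=[225,1] mem=[18,0,0,225]
After op 11 (*): stack=[225] mem=[18,0,0,225]
After op 12 (dup): stack=[225,225] mem=[18,0,0,225]
After op 13 (push 7): stack=[225,225,7] mem=[18,0,0,225]
After op 14 (-): stack=[225,218] mem=[18,0,0,225]
After op 15 (-): stack=[7] mem=[18,0,0,225]

Answer: 7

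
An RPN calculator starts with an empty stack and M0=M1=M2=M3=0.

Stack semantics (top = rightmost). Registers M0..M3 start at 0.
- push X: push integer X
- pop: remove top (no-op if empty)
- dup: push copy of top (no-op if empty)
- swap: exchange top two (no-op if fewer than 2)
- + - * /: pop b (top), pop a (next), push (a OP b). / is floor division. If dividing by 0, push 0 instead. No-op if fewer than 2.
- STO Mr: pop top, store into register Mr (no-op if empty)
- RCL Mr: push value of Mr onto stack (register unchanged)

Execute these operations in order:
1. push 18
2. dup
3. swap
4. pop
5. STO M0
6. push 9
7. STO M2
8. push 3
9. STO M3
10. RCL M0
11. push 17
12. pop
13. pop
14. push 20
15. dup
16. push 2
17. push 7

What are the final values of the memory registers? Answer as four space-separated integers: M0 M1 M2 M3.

After op 1 (push 18): stack=[18] mem=[0,0,0,0]
After op 2 (dup): stack=[18,18] mem=[0,0,0,0]
After op 3 (swap): stack=[18,18] mem=[0,0,0,0]
After op 4 (pop): stack=[18] mem=[0,0,0,0]
After op 5 (STO M0): stack=[empty] mem=[18,0,0,0]
After op 6 (push 9): stack=[9] mem=[18,0,0,0]
After op 7 (STO M2): stack=[empty] mem=[18,0,9,0]
After op 8 (push 3): stack=[3] mem=[18,0,9,0]
After op 9 (STO M3): stack=[empty] mem=[18,0,9,3]
After op 10 (RCL M0): stack=[18] mem=[18,0,9,3]
After op 11 (push 17): stack=[18,17] mem=[18,0,9,3]
After op 12 (pop): stack=[18] mem=[18,0,9,3]
After op 13 (pop): stack=[empty] mem=[18,0,9,3]
After op 14 (push 20): stack=[20] mem=[18,0,9,3]
After op 15 (dup): stack=[20,20] mem=[18,0,9,3]
After op 16 (push 2): stack=[20,20,2] mem=[18,0,9,3]
After op 17 (push 7): stack=[20,20,2,7] mem=[18,0,9,3]

Answer: 18 0 9 3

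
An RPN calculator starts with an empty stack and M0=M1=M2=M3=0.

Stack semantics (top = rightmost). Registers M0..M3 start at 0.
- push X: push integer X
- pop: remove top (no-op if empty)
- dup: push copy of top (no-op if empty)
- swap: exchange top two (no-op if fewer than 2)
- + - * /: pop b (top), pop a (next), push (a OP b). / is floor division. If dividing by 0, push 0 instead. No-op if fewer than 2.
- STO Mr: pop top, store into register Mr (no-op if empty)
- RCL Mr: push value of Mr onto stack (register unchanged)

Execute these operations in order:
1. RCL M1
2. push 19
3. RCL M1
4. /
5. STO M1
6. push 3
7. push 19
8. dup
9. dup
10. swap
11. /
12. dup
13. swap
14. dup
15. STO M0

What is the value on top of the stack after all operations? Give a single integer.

Answer: 1

Derivation:
After op 1 (RCL M1): stack=[0] mem=[0,0,0,0]
After op 2 (push 19): stack=[0,19] mem=[0,0,0,0]
After op 3 (RCL M1): stack=[0,19,0] mem=[0,0,0,0]
After op 4 (/): stack=[0,0] mem=[0,0,0,0]
After op 5 (STO M1): stack=[0] mem=[0,0,0,0]
After op 6 (push 3): stack=[0,3] mem=[0,0,0,0]
After op 7 (push 19): stack=[0,3,19] mem=[0,0,0,0]
After op 8 (dup): stack=[0,3,19,19] mem=[0,0,0,0]
After op 9 (dup): stack=[0,3,19,19,19] mem=[0,0,0,0]
After op 10 (swap): stack=[0,3,19,19,19] mem=[0,0,0,0]
After op 11 (/): stack=[0,3,19,1] mem=[0,0,0,0]
After op 12 (dup): stack=[0,3,19,1,1] mem=[0,0,0,0]
After op 13 (swap): stack=[0,3,19,1,1] mem=[0,0,0,0]
After op 14 (dup): stack=[0,3,19,1,1,1] mem=[0,0,0,0]
After op 15 (STO M0): stack=[0,3,19,1,1] mem=[1,0,0,0]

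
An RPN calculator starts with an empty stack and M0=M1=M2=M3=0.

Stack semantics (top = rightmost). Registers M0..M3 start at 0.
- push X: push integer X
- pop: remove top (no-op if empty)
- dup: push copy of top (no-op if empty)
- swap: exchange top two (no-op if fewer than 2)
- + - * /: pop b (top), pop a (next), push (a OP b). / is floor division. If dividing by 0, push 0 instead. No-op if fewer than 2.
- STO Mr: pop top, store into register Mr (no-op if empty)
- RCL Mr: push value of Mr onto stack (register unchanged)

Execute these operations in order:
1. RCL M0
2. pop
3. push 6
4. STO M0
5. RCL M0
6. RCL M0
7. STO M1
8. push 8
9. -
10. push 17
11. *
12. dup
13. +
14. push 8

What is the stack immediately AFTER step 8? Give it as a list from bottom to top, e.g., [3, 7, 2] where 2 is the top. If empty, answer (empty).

After op 1 (RCL M0): stack=[0] mem=[0,0,0,0]
After op 2 (pop): stack=[empty] mem=[0,0,0,0]
After op 3 (push 6): stack=[6] mem=[0,0,0,0]
After op 4 (STO M0): stack=[empty] mem=[6,0,0,0]
After op 5 (RCL M0): stack=[6] mem=[6,0,0,0]
After op 6 (RCL M0): stack=[6,6] mem=[6,0,0,0]
After op 7 (STO M1): stack=[6] mem=[6,6,0,0]
After op 8 (push 8): stack=[6,8] mem=[6,6,0,0]

[6, 8]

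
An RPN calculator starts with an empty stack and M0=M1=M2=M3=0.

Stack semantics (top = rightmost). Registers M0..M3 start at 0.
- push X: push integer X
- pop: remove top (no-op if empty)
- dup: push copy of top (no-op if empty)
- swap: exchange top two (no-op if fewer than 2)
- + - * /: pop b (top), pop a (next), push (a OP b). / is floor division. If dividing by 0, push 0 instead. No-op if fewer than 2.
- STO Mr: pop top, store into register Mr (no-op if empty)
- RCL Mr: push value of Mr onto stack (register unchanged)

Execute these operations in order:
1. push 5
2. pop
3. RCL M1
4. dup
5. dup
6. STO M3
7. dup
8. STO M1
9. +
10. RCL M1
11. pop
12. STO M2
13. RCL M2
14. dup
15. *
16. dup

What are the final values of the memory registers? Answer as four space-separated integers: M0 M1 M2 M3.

Answer: 0 0 0 0

Derivation:
After op 1 (push 5): stack=[5] mem=[0,0,0,0]
After op 2 (pop): stack=[empty] mem=[0,0,0,0]
After op 3 (RCL M1): stack=[0] mem=[0,0,0,0]
After op 4 (dup): stack=[0,0] mem=[0,0,0,0]
After op 5 (dup): stack=[0,0,0] mem=[0,0,0,0]
After op 6 (STO M3): stack=[0,0] mem=[0,0,0,0]
After op 7 (dup): stack=[0,0,0] mem=[0,0,0,0]
After op 8 (STO M1): stack=[0,0] mem=[0,0,0,0]
After op 9 (+): stack=[0] mem=[0,0,0,0]
After op 10 (RCL M1): stack=[0,0] mem=[0,0,0,0]
After op 11 (pop): stack=[0] mem=[0,0,0,0]
After op 12 (STO M2): stack=[empty] mem=[0,0,0,0]
After op 13 (RCL M2): stack=[0] mem=[0,0,0,0]
After op 14 (dup): stack=[0,0] mem=[0,0,0,0]
After op 15 (*): stack=[0] mem=[0,0,0,0]
After op 16 (dup): stack=[0,0] mem=[0,0,0,0]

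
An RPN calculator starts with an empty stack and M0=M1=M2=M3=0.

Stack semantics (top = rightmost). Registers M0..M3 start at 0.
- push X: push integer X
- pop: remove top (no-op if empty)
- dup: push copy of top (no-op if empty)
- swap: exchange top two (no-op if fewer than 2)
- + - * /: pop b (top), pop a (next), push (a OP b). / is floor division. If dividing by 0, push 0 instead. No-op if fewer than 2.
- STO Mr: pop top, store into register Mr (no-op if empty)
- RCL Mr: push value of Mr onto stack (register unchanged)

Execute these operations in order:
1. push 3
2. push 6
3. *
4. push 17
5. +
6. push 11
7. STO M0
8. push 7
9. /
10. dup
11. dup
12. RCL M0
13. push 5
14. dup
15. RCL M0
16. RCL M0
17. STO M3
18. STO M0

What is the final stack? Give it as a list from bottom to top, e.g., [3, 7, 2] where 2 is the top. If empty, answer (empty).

After op 1 (push 3): stack=[3] mem=[0,0,0,0]
After op 2 (push 6): stack=[3,6] mem=[0,0,0,0]
After op 3 (*): stack=[18] mem=[0,0,0,0]
After op 4 (push 17): stack=[18,17] mem=[0,0,0,0]
After op 5 (+): stack=[35] mem=[0,0,0,0]
After op 6 (push 11): stack=[35,11] mem=[0,0,0,0]
After op 7 (STO M0): stack=[35] mem=[11,0,0,0]
After op 8 (push 7): stack=[35,7] mem=[11,0,0,0]
After op 9 (/): stack=[5] mem=[11,0,0,0]
After op 10 (dup): stack=[5,5] mem=[11,0,0,0]
After op 11 (dup): stack=[5,5,5] mem=[11,0,0,0]
After op 12 (RCL M0): stack=[5,5,5,11] mem=[11,0,0,0]
After op 13 (push 5): stack=[5,5,5,11,5] mem=[11,0,0,0]
After op 14 (dup): stack=[5,5,5,11,5,5] mem=[11,0,0,0]
After op 15 (RCL M0): stack=[5,5,5,11,5,5,11] mem=[11,0,0,0]
After op 16 (RCL M0): stack=[5,5,5,11,5,5,11,11] mem=[11,0,0,0]
After op 17 (STO M3): stack=[5,5,5,11,5,5,11] mem=[11,0,0,11]
After op 18 (STO M0): stack=[5,5,5,11,5,5] mem=[11,0,0,11]

Answer: [5, 5, 5, 11, 5, 5]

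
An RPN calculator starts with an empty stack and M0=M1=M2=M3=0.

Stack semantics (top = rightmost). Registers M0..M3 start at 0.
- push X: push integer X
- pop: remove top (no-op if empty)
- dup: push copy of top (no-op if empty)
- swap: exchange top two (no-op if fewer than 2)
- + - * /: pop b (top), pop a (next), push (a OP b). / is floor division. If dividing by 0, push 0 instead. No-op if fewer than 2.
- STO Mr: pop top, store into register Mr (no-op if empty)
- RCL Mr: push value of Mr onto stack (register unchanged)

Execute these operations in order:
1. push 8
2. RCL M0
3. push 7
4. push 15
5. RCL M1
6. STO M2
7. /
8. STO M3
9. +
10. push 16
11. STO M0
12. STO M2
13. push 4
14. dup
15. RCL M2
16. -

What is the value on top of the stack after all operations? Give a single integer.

Answer: -4

Derivation:
After op 1 (push 8): stack=[8] mem=[0,0,0,0]
After op 2 (RCL M0): stack=[8,0] mem=[0,0,0,0]
After op 3 (push 7): stack=[8,0,7] mem=[0,0,0,0]
After op 4 (push 15): stack=[8,0,7,15] mem=[0,0,0,0]
After op 5 (RCL M1): stack=[8,0,7,15,0] mem=[0,0,0,0]
After op 6 (STO M2): stack=[8,0,7,15] mem=[0,0,0,0]
After op 7 (/): stack=[8,0,0] mem=[0,0,0,0]
After op 8 (STO M3): stack=[8,0] mem=[0,0,0,0]
After op 9 (+): stack=[8] mem=[0,0,0,0]
After op 10 (push 16): stack=[8,16] mem=[0,0,0,0]
After op 11 (STO M0): stack=[8] mem=[16,0,0,0]
After op 12 (STO M2): stack=[empty] mem=[16,0,8,0]
After op 13 (push 4): stack=[4] mem=[16,0,8,0]
After op 14 (dup): stack=[4,4] mem=[16,0,8,0]
After op 15 (RCL M2): stack=[4,4,8] mem=[16,0,8,0]
After op 16 (-): stack=[4,-4] mem=[16,0,8,0]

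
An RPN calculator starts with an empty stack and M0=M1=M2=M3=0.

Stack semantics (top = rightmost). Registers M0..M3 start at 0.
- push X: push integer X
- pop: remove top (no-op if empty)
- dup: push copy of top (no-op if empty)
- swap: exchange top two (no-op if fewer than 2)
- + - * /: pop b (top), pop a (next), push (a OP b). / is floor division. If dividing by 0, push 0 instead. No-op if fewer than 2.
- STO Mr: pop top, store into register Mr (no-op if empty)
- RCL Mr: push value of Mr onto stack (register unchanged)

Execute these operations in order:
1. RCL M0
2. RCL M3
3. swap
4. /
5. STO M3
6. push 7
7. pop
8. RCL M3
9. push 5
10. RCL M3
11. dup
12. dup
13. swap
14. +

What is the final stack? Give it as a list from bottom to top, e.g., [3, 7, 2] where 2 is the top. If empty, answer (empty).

Answer: [0, 5, 0, 0]

Derivation:
After op 1 (RCL M0): stack=[0] mem=[0,0,0,0]
After op 2 (RCL M3): stack=[0,0] mem=[0,0,0,0]
After op 3 (swap): stack=[0,0] mem=[0,0,0,0]
After op 4 (/): stack=[0] mem=[0,0,0,0]
After op 5 (STO M3): stack=[empty] mem=[0,0,0,0]
After op 6 (push 7): stack=[7] mem=[0,0,0,0]
After op 7 (pop): stack=[empty] mem=[0,0,0,0]
After op 8 (RCL M3): stack=[0] mem=[0,0,0,0]
After op 9 (push 5): stack=[0,5] mem=[0,0,0,0]
After op 10 (RCL M3): stack=[0,5,0] mem=[0,0,0,0]
After op 11 (dup): stack=[0,5,0,0] mem=[0,0,0,0]
After op 12 (dup): stack=[0,5,0,0,0] mem=[0,0,0,0]
After op 13 (swap): stack=[0,5,0,0,0] mem=[0,0,0,0]
After op 14 (+): stack=[0,5,0,0] mem=[0,0,0,0]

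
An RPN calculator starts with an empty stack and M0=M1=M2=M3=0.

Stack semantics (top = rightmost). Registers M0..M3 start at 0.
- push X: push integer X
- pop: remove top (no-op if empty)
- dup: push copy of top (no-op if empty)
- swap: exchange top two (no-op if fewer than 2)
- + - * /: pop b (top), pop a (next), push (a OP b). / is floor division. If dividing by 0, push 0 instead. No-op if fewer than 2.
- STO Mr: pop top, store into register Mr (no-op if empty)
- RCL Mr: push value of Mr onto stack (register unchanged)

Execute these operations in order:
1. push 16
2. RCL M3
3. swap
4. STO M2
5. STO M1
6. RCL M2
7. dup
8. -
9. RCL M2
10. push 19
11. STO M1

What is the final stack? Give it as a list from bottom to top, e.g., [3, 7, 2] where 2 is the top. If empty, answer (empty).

Answer: [0, 16]

Derivation:
After op 1 (push 16): stack=[16] mem=[0,0,0,0]
After op 2 (RCL M3): stack=[16,0] mem=[0,0,0,0]
After op 3 (swap): stack=[0,16] mem=[0,0,0,0]
After op 4 (STO M2): stack=[0] mem=[0,0,16,0]
After op 5 (STO M1): stack=[empty] mem=[0,0,16,0]
After op 6 (RCL M2): stack=[16] mem=[0,0,16,0]
After op 7 (dup): stack=[16,16] mem=[0,0,16,0]
After op 8 (-): stack=[0] mem=[0,0,16,0]
After op 9 (RCL M2): stack=[0,16] mem=[0,0,16,0]
After op 10 (push 19): stack=[0,16,19] mem=[0,0,16,0]
After op 11 (STO M1): stack=[0,16] mem=[0,19,16,0]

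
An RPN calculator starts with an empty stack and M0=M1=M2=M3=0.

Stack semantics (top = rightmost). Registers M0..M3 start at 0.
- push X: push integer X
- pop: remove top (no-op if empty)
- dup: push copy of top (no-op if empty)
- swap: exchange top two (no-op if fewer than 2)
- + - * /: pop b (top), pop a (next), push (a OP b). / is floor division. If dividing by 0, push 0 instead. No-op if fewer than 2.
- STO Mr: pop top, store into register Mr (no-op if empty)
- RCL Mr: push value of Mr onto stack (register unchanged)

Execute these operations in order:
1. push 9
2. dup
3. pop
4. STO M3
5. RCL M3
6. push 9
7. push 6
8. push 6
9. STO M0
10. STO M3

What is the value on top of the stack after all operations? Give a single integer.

After op 1 (push 9): stack=[9] mem=[0,0,0,0]
After op 2 (dup): stack=[9,9] mem=[0,0,0,0]
After op 3 (pop): stack=[9] mem=[0,0,0,0]
After op 4 (STO M3): stack=[empty] mem=[0,0,0,9]
After op 5 (RCL M3): stack=[9] mem=[0,0,0,9]
After op 6 (push 9): stack=[9,9] mem=[0,0,0,9]
After op 7 (push 6): stack=[9,9,6] mem=[0,0,0,9]
After op 8 (push 6): stack=[9,9,6,6] mem=[0,0,0,9]
After op 9 (STO M0): stack=[9,9,6] mem=[6,0,0,9]
After op 10 (STO M3): stack=[9,9] mem=[6,0,0,6]

Answer: 9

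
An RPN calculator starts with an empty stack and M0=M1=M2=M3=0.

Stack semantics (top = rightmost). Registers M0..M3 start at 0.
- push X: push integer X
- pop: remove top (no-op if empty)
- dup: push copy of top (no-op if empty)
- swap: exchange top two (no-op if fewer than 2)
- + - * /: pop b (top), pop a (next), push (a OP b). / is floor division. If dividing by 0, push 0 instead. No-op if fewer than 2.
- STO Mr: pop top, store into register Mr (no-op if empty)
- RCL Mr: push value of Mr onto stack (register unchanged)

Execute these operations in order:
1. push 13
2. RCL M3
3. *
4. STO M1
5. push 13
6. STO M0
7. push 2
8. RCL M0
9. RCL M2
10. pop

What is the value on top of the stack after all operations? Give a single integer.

Answer: 13

Derivation:
After op 1 (push 13): stack=[13] mem=[0,0,0,0]
After op 2 (RCL M3): stack=[13,0] mem=[0,0,0,0]
After op 3 (*): stack=[0] mem=[0,0,0,0]
After op 4 (STO M1): stack=[empty] mem=[0,0,0,0]
After op 5 (push 13): stack=[13] mem=[0,0,0,0]
After op 6 (STO M0): stack=[empty] mem=[13,0,0,0]
After op 7 (push 2): stack=[2] mem=[13,0,0,0]
After op 8 (RCL M0): stack=[2,13] mem=[13,0,0,0]
After op 9 (RCL M2): stack=[2,13,0] mem=[13,0,0,0]
After op 10 (pop): stack=[2,13] mem=[13,0,0,0]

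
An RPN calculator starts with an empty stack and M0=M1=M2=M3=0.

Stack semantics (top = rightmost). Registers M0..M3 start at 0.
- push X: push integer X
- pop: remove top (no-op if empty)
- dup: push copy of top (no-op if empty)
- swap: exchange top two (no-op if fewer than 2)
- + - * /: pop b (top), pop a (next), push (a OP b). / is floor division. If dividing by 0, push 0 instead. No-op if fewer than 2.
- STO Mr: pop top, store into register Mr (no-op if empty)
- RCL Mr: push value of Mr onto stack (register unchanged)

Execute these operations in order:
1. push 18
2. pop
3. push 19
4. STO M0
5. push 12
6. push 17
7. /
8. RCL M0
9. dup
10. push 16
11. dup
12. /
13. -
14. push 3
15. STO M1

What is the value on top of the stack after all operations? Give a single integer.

Answer: 18

Derivation:
After op 1 (push 18): stack=[18] mem=[0,0,0,0]
After op 2 (pop): stack=[empty] mem=[0,0,0,0]
After op 3 (push 19): stack=[19] mem=[0,0,0,0]
After op 4 (STO M0): stack=[empty] mem=[19,0,0,0]
After op 5 (push 12): stack=[12] mem=[19,0,0,0]
After op 6 (push 17): stack=[12,17] mem=[19,0,0,0]
After op 7 (/): stack=[0] mem=[19,0,0,0]
After op 8 (RCL M0): stack=[0,19] mem=[19,0,0,0]
After op 9 (dup): stack=[0,19,19] mem=[19,0,0,0]
After op 10 (push 16): stack=[0,19,19,16] mem=[19,0,0,0]
After op 11 (dup): stack=[0,19,19,16,16] mem=[19,0,0,0]
After op 12 (/): stack=[0,19,19,1] mem=[19,0,0,0]
After op 13 (-): stack=[0,19,18] mem=[19,0,0,0]
After op 14 (push 3): stack=[0,19,18,3] mem=[19,0,0,0]
After op 15 (STO M1): stack=[0,19,18] mem=[19,3,0,0]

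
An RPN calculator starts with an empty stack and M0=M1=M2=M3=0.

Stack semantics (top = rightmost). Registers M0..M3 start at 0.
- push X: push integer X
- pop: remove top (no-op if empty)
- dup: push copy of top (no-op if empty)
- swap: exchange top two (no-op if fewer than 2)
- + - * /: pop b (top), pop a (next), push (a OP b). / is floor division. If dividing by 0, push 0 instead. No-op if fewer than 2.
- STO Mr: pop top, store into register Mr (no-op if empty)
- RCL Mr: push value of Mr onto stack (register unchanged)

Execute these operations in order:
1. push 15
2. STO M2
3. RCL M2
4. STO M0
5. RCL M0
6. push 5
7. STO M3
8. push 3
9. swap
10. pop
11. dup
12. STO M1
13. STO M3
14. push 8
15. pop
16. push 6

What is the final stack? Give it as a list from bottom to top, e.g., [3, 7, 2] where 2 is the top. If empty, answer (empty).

After op 1 (push 15): stack=[15] mem=[0,0,0,0]
After op 2 (STO M2): stack=[empty] mem=[0,0,15,0]
After op 3 (RCL M2): stack=[15] mem=[0,0,15,0]
After op 4 (STO M0): stack=[empty] mem=[15,0,15,0]
After op 5 (RCL M0): stack=[15] mem=[15,0,15,0]
After op 6 (push 5): stack=[15,5] mem=[15,0,15,0]
After op 7 (STO M3): stack=[15] mem=[15,0,15,5]
After op 8 (push 3): stack=[15,3] mem=[15,0,15,5]
After op 9 (swap): stack=[3,15] mem=[15,0,15,5]
After op 10 (pop): stack=[3] mem=[15,0,15,5]
After op 11 (dup): stack=[3,3] mem=[15,0,15,5]
After op 12 (STO M1): stack=[3] mem=[15,3,15,5]
After op 13 (STO M3): stack=[empty] mem=[15,3,15,3]
After op 14 (push 8): stack=[8] mem=[15,3,15,3]
After op 15 (pop): stack=[empty] mem=[15,3,15,3]
After op 16 (push 6): stack=[6] mem=[15,3,15,3]

Answer: [6]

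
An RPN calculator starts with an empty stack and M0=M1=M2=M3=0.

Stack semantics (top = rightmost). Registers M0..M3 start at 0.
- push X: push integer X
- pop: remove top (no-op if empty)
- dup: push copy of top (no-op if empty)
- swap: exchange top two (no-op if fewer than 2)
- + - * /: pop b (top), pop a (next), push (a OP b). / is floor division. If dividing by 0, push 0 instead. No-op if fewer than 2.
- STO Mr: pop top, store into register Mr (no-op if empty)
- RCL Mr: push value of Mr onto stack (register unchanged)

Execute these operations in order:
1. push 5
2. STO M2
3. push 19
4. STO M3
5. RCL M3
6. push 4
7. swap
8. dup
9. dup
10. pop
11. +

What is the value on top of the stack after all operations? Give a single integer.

After op 1 (push 5): stack=[5] mem=[0,0,0,0]
After op 2 (STO M2): stack=[empty] mem=[0,0,5,0]
After op 3 (push 19): stack=[19] mem=[0,0,5,0]
After op 4 (STO M3): stack=[empty] mem=[0,0,5,19]
After op 5 (RCL M3): stack=[19] mem=[0,0,5,19]
After op 6 (push 4): stack=[19,4] mem=[0,0,5,19]
After op 7 (swap): stack=[4,19] mem=[0,0,5,19]
After op 8 (dup): stack=[4,19,19] mem=[0,0,5,19]
After op 9 (dup): stack=[4,19,19,19] mem=[0,0,5,19]
After op 10 (pop): stack=[4,19,19] mem=[0,0,5,19]
After op 11 (+): stack=[4,38] mem=[0,0,5,19]

Answer: 38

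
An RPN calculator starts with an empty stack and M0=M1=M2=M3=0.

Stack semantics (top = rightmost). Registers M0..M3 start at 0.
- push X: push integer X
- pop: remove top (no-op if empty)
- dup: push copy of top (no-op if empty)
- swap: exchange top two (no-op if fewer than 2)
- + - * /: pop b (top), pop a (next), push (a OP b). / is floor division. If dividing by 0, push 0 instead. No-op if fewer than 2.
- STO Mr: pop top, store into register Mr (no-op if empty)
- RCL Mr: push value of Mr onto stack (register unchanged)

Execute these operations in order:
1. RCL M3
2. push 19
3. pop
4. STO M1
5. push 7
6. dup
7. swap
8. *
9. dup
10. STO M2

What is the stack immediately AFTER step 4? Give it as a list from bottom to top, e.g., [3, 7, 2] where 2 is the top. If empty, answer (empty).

After op 1 (RCL M3): stack=[0] mem=[0,0,0,0]
After op 2 (push 19): stack=[0,19] mem=[0,0,0,0]
After op 3 (pop): stack=[0] mem=[0,0,0,0]
After op 4 (STO M1): stack=[empty] mem=[0,0,0,0]

(empty)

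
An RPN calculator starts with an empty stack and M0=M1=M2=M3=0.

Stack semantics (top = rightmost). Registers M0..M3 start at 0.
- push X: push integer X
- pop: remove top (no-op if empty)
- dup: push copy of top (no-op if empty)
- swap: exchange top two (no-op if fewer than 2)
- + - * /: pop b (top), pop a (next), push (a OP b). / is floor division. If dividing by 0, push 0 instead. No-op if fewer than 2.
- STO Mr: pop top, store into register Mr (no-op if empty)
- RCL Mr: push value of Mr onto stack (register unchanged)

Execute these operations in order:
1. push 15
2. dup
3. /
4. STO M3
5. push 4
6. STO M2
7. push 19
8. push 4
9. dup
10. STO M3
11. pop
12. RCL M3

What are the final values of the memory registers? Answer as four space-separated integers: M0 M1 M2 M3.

Answer: 0 0 4 4

Derivation:
After op 1 (push 15): stack=[15] mem=[0,0,0,0]
After op 2 (dup): stack=[15,15] mem=[0,0,0,0]
After op 3 (/): stack=[1] mem=[0,0,0,0]
After op 4 (STO M3): stack=[empty] mem=[0,0,0,1]
After op 5 (push 4): stack=[4] mem=[0,0,0,1]
After op 6 (STO M2): stack=[empty] mem=[0,0,4,1]
After op 7 (push 19): stack=[19] mem=[0,0,4,1]
After op 8 (push 4): stack=[19,4] mem=[0,0,4,1]
After op 9 (dup): stack=[19,4,4] mem=[0,0,4,1]
After op 10 (STO M3): stack=[19,4] mem=[0,0,4,4]
After op 11 (pop): stack=[19] mem=[0,0,4,4]
After op 12 (RCL M3): stack=[19,4] mem=[0,0,4,4]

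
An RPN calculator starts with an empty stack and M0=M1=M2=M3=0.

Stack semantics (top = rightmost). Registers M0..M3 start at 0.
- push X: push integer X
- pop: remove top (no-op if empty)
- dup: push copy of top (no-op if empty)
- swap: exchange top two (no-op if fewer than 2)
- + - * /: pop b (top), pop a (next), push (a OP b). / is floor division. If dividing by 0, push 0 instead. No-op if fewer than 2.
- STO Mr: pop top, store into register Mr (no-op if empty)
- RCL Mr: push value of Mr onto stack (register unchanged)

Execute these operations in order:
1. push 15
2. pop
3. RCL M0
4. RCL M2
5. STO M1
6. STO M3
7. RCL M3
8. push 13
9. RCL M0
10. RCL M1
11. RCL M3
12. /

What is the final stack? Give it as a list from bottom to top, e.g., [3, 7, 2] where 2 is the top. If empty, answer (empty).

After op 1 (push 15): stack=[15] mem=[0,0,0,0]
After op 2 (pop): stack=[empty] mem=[0,0,0,0]
After op 3 (RCL M0): stack=[0] mem=[0,0,0,0]
After op 4 (RCL M2): stack=[0,0] mem=[0,0,0,0]
After op 5 (STO M1): stack=[0] mem=[0,0,0,0]
After op 6 (STO M3): stack=[empty] mem=[0,0,0,0]
After op 7 (RCL M3): stack=[0] mem=[0,0,0,0]
After op 8 (push 13): stack=[0,13] mem=[0,0,0,0]
After op 9 (RCL M0): stack=[0,13,0] mem=[0,0,0,0]
After op 10 (RCL M1): stack=[0,13,0,0] mem=[0,0,0,0]
After op 11 (RCL M3): stack=[0,13,0,0,0] mem=[0,0,0,0]
After op 12 (/): stack=[0,13,0,0] mem=[0,0,0,0]

Answer: [0, 13, 0, 0]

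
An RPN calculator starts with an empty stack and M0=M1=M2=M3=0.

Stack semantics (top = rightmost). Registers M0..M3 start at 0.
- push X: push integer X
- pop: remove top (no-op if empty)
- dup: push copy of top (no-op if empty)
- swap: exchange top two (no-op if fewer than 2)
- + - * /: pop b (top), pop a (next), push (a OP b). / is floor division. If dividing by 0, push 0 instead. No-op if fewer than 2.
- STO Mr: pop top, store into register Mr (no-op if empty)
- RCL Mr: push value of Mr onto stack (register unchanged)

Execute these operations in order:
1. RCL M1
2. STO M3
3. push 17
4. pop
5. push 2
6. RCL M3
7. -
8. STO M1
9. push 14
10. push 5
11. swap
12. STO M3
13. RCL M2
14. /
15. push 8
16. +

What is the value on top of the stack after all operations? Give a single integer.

Answer: 8

Derivation:
After op 1 (RCL M1): stack=[0] mem=[0,0,0,0]
After op 2 (STO M3): stack=[empty] mem=[0,0,0,0]
After op 3 (push 17): stack=[17] mem=[0,0,0,0]
After op 4 (pop): stack=[empty] mem=[0,0,0,0]
After op 5 (push 2): stack=[2] mem=[0,0,0,0]
After op 6 (RCL M3): stack=[2,0] mem=[0,0,0,0]
After op 7 (-): stack=[2] mem=[0,0,0,0]
After op 8 (STO M1): stack=[empty] mem=[0,2,0,0]
After op 9 (push 14): stack=[14] mem=[0,2,0,0]
After op 10 (push 5): stack=[14,5] mem=[0,2,0,0]
After op 11 (swap): stack=[5,14] mem=[0,2,0,0]
After op 12 (STO M3): stack=[5] mem=[0,2,0,14]
After op 13 (RCL M2): stack=[5,0] mem=[0,2,0,14]
After op 14 (/): stack=[0] mem=[0,2,0,14]
After op 15 (push 8): stack=[0,8] mem=[0,2,0,14]
After op 16 (+): stack=[8] mem=[0,2,0,14]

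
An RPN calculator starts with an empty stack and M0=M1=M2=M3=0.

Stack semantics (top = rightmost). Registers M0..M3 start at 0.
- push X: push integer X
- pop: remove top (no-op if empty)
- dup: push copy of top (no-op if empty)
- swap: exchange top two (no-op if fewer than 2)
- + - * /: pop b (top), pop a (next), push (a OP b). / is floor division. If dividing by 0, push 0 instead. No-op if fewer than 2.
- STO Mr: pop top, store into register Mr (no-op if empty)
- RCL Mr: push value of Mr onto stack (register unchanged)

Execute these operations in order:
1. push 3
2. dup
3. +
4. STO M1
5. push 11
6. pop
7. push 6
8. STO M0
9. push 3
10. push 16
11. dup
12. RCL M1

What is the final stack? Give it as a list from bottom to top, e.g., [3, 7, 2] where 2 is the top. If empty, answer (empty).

Answer: [3, 16, 16, 6]

Derivation:
After op 1 (push 3): stack=[3] mem=[0,0,0,0]
After op 2 (dup): stack=[3,3] mem=[0,0,0,0]
After op 3 (+): stack=[6] mem=[0,0,0,0]
After op 4 (STO M1): stack=[empty] mem=[0,6,0,0]
After op 5 (push 11): stack=[11] mem=[0,6,0,0]
After op 6 (pop): stack=[empty] mem=[0,6,0,0]
After op 7 (push 6): stack=[6] mem=[0,6,0,0]
After op 8 (STO M0): stack=[empty] mem=[6,6,0,0]
After op 9 (push 3): stack=[3] mem=[6,6,0,0]
After op 10 (push 16): stack=[3,16] mem=[6,6,0,0]
After op 11 (dup): stack=[3,16,16] mem=[6,6,0,0]
After op 12 (RCL M1): stack=[3,16,16,6] mem=[6,6,0,0]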